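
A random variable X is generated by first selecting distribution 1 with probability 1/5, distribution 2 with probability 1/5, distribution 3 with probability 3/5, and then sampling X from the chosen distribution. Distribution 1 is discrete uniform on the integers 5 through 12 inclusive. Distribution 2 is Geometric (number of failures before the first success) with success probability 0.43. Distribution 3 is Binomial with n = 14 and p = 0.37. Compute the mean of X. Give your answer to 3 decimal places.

5.073

Component means — 1: 8.5; 2: 1.32558; 3: 5.18.
E[X] = 0.2·8.5 + 0.2·1.32558 + 0.6·5.18 = 5.07312.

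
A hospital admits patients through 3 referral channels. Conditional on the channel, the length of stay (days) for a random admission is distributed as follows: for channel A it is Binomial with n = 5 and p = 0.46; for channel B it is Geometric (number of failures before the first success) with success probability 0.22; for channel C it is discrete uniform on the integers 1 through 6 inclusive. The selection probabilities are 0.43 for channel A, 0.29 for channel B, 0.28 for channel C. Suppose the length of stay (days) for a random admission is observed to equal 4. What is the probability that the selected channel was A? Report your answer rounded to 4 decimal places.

0.4252

Likelihoods P(X=4 | ·): A: 0.120891; B: 0.0814331; C: 0.166667.
Posterior ∝ prior × likelihood. Numerator for A: 0.43·0.120891 = 0.0519833.
Normalizing constant: 0.43·0.120891 + 0.29·0.0814331 + 0.28·0.166667 = 0.122266.
P(A | observation) = 0.0519833 / 0.122266 = 0.425167.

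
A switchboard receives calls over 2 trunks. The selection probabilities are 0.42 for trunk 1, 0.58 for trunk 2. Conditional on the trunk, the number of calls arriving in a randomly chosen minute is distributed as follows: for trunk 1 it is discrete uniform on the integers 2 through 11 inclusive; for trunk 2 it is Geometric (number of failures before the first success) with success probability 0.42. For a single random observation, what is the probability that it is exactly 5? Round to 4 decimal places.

0.0580

Conditional on each trunk, P(X = 5): 1: 0.1; 2: 0.027567.
By total probability, P(X = 5) = 0.42·0.1 + 0.58·0.027567 = 0.0579889.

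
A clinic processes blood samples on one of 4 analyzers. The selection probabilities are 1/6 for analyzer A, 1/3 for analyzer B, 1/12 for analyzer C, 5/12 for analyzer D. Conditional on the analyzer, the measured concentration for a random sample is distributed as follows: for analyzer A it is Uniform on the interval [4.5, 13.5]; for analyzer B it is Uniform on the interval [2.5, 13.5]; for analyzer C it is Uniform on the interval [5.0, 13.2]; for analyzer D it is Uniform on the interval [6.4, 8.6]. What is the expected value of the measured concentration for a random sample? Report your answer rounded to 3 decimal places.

Component means — A: 9; B: 8; C: 9.1; D: 7.5.
E[X] = 0.166667·9 + 0.333333·8 + 0.0833333·9.1 + 0.416667·7.5 = 8.05.

8.050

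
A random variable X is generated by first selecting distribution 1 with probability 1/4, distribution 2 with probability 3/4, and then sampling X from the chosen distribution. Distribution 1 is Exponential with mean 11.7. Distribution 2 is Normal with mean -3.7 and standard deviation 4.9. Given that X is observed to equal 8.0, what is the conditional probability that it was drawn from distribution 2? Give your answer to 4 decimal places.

0.2466

Likelihoods f(8.0 | ·): 1: 0.0431381; 2: 0.00470626.
Posterior ∝ prior × likelihood. Numerator for 2: 0.75·0.00470626 = 0.0035297.
Normalizing constant: 0.25·0.0431381 + 0.75·0.00470626 = 0.0143142.
P(2 | observation) = 0.0035297 / 0.0143142 = 0.246587.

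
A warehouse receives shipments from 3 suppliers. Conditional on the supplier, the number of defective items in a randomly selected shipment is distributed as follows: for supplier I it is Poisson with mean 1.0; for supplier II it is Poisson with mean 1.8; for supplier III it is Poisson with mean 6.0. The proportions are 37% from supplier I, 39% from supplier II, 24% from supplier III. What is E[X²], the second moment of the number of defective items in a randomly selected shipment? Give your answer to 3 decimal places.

For each component E[X²] = Var + (mean)², giving I: 2; II: 5.04; III: 42.
Overall E[X²] = 0.37·2 + 0.39·5.04 + 0.24·42 = 12.7856.

12.786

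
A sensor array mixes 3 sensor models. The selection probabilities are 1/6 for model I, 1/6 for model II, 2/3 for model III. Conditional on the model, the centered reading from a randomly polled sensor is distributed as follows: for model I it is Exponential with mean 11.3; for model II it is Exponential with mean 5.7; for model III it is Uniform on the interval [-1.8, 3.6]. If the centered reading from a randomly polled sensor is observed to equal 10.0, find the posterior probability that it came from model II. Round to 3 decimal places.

Likelihoods f(10.0 | ·): I: 0.036525; II: 0.0303532; III: 0.
Posterior ∝ prior × likelihood. Numerator for II: 0.166667·0.0303532 = 0.00505887.
Normalizing constant: 0.166667·0.036525 + 0.166667·0.0303532 + 0.666667·0 = 0.0111464.
P(II | observation) = 0.00505887 / 0.0111464 = 0.453858.

0.454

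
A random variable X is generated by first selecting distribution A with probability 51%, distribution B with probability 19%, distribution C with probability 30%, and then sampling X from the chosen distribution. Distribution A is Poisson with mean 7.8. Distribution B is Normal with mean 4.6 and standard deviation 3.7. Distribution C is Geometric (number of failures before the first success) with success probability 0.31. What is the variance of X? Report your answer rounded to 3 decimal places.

14.801

Per component, A: μ=7.8, E[X²]=68.64; B: μ=4.6, E[X²]=34.85; C: μ=2.22581, E[X²]=12.1342.
E[X] = 0.51·7.8 + 0.19·4.6 + 0.3·2.22581 = 5.51974.
E[X²] = 0.51·68.64 + 0.19·34.85 + 0.3·12.1342 = 45.2682.
Var(X) = E[X²] − (E[X])² = 45.2682 − 30.4676 = 14.8006.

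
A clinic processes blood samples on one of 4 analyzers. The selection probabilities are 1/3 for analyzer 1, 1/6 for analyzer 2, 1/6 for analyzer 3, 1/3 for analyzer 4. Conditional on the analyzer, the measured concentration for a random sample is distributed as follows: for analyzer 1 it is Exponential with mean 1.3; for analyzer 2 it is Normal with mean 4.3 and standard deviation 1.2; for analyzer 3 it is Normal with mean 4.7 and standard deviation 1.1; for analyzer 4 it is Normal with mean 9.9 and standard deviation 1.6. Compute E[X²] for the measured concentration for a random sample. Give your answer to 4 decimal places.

41.8550

For each component E[X²] = Var + (mean)², giving 1: 3.38; 2: 19.93; 3: 23.3; 4: 100.57.
Overall E[X²] = 0.333333·3.38 + 0.166667·19.93 + 0.166667·23.3 + 0.333333·100.57 = 41.855.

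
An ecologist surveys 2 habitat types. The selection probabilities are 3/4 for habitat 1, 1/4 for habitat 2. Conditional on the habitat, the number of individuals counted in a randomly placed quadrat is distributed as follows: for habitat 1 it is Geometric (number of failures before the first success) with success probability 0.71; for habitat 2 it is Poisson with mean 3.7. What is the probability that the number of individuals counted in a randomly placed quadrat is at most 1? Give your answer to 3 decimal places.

0.716

Conditional on each habitat, P(X ≤ 1): 1: 0.9159; 2: 0.116201.
By total probability, P(X ≤ 1) = 0.75·0.9159 + 0.25·0.116201 = 0.715975.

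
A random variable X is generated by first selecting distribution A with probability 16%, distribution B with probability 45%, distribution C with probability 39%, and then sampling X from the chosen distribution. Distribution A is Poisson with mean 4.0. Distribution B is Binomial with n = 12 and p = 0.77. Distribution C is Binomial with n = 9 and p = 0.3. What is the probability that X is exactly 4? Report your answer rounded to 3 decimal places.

Conditional on each component, P(X = 4): A: 0.195367; B: 0.00136267; C: 0.171532.
By total probability, P(X = 4) = 0.16·0.195367 + 0.45·0.00136267 + 0.39·0.171532 = 0.0987695.

0.099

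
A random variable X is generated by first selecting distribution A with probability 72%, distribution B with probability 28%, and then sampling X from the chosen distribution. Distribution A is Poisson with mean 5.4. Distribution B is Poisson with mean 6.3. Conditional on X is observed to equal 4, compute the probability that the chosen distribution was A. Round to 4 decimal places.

Likelihoods P(X=4 | ·): A: 0.16002; B: 0.12053.
Posterior ∝ prior × likelihood. Numerator for A: 0.72·0.16002 = 0.115214.
Normalizing constant: 0.72·0.16002 + 0.28·0.12053 = 0.148963.
P(A | observation) = 0.115214 / 0.148963 = 0.773444.

0.7734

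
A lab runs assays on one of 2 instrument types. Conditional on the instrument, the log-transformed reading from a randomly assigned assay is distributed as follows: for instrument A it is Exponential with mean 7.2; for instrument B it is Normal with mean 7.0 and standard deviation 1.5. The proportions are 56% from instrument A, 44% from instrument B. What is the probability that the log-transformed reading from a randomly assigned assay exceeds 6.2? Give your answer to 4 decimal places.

Conditional on each instrument, P(X > 6.2): A: 0.422692; B: 0.703099.
By total probability, P(X > 6.2) = 0.56·0.422692 + 0.44·0.703099 = 0.546071.

0.5461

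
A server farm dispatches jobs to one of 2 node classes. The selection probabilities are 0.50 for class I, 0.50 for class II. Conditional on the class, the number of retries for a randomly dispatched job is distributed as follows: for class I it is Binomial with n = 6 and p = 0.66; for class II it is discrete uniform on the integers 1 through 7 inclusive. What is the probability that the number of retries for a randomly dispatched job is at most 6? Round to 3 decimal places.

Conditional on each class, P(X ≤ 6): I: 1; II: 0.857143.
By total probability, P(X ≤ 6) = 0.5·1 + 0.5·0.857143 = 0.928571.

0.929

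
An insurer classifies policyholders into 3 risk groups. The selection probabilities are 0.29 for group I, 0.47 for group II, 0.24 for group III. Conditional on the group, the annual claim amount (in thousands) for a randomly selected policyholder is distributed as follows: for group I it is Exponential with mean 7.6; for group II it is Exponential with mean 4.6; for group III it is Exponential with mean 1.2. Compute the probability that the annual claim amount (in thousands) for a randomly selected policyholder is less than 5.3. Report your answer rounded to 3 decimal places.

Conditional on each group, P(X < 5.3): I: 0.502106; II: 0.684051; III: 0.987926.
By total probability, P(X < 5.3) = 0.29·0.502106 + 0.47·0.684051 + 0.24·0.987926 = 0.704217.

0.704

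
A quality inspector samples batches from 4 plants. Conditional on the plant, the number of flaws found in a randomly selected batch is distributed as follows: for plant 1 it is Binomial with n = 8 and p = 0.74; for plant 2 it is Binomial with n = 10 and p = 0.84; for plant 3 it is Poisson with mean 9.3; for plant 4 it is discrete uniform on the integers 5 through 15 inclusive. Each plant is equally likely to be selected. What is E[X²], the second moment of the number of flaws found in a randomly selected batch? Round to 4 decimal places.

78.5699

For each component E[X²] = Var + (mean)², giving 1: 36.5856; 2: 71.904; 3: 95.79; 4: 110.
Overall E[X²] = 0.25·36.5856 + 0.25·71.904 + 0.25·95.79 + 0.25·110 = 78.5699.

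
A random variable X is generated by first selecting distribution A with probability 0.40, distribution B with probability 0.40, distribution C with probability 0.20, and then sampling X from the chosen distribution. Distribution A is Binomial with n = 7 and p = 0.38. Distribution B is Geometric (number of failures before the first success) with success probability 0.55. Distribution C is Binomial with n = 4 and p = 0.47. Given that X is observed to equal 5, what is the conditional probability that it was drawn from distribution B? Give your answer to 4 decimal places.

Likelihoods P(X=5 | ·): A: 0.0639618; B: 0.010149; C: 0.
Posterior ∝ prior × likelihood. Numerator for B: 0.4·0.010149 = 0.00405962.
Normalizing constant: 0.4·0.0639618 + 0.4·0.010149 + 0.2·0 = 0.0296443.
P(B | observation) = 0.00405962 / 0.0296443 = 0.136944.

0.1369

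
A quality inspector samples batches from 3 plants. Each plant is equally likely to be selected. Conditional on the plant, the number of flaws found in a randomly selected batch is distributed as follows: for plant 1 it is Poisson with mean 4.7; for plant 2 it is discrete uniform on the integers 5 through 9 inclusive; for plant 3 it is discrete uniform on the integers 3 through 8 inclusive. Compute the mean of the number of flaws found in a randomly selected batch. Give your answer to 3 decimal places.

Component means — 1: 4.7; 2: 7; 3: 5.5.
E[X] = 0.333333·4.7 + 0.333333·7 + 0.333333·5.5 = 5.73333.

5.733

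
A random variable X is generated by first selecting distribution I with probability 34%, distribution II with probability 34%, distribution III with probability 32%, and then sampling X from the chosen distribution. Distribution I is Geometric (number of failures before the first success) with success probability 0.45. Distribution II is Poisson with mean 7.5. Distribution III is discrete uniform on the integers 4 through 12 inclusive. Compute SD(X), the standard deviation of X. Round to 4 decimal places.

Per component, I: μ=1.22222, E[X²]=4.20988; II: μ=7.5, E[X²]=63.75; III: μ=8, E[X²]=70.6667.
E[X] = 0.34·1.22222 + 0.34·7.5 + 0.32·8 = 5.52556.
E[X²] = 0.34·4.20988 + 0.34·63.75 + 0.32·70.6667 = 45.7197.
Var(X) = E[X²] − (E[X])² = 45.7197 − 30.5318 = 15.1879.
SD(X) = √15.1879 = 3.89717.

3.8972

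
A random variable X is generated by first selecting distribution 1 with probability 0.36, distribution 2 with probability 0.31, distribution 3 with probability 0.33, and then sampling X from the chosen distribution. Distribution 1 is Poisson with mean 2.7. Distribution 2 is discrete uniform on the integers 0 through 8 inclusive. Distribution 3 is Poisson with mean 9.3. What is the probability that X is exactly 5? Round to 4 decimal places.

0.0809

Conditional on each component, P(X = 5): 1: 0.0803605; 2: 0.111111; 3: 0.0530023.
By total probability, P(X = 5) = 0.36·0.0803605 + 0.31·0.111111 + 0.33·0.0530023 = 0.080865.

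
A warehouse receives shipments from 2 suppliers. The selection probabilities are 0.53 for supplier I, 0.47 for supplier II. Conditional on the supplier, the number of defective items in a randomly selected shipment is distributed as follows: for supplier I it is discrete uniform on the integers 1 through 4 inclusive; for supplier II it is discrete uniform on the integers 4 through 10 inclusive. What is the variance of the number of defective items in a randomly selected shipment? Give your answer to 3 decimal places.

7.587

Per component, I: μ=2.5, E[X²]=7.5; II: μ=7, E[X²]=53.
E[X] = 0.53·2.5 + 0.47·7 = 4.615.
E[X²] = 0.53·7.5 + 0.47·53 = 28.885.
Var(X) = E[X²] − (E[X])² = 28.885 − 21.2982 = 7.58677.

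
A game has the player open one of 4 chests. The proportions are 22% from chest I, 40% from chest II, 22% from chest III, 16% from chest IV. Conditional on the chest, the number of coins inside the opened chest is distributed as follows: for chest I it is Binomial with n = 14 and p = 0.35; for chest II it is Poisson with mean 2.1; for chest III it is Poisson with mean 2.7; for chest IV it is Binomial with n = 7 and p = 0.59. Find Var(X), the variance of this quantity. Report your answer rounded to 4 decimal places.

Per component, I: μ=4.9, E[X²]=27.195; II: μ=2.1, E[X²]=6.51; III: μ=2.7, E[X²]=9.99; IV: μ=4.13, E[X²]=18.7502.
E[X] = 0.22·4.9 + 0.4·2.1 + 0.22·2.7 + 0.16·4.13 = 3.1728.
E[X²] = 0.22·27.195 + 0.4·6.51 + 0.22·9.99 + 0.16·18.7502 = 13.7847.
Var(X) = E[X²] − (E[X])² = 13.7847 − 10.0667 = 3.71807.

3.7181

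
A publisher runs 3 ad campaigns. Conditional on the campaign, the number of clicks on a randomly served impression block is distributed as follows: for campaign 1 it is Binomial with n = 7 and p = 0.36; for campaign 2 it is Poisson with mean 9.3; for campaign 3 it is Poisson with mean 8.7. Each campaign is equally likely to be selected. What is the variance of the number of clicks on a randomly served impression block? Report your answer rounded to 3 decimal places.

Per component, 1: μ=2.52, E[X²]=7.9632; 2: μ=9.3, E[X²]=95.79; 3: μ=8.7, E[X²]=84.39.
E[X] = 0.333333·2.52 + 0.333333·9.3 + 0.333333·8.7 = 6.84.
E[X²] = 0.333333·7.9632 + 0.333333·95.79 + 0.333333·84.39 = 62.7144.
Var(X) = E[X²] − (E[X])² = 62.7144 − 46.7856 = 15.9288.

15.929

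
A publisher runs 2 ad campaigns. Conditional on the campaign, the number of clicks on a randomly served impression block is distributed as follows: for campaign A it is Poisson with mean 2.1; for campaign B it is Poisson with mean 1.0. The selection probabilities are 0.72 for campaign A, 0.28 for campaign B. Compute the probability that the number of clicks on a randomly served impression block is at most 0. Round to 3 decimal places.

Conditional on each campaign, P(X ≤ 0): A: 0.122456; B: 0.367879.
By total probability, P(X ≤ 0) = 0.72·0.122456 + 0.28·0.367879 = 0.191175.

0.191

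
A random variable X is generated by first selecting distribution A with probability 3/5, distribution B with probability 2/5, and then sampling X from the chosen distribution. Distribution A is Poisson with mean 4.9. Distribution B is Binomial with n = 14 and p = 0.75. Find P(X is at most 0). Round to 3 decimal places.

Conditional on each component, P(X ≤ 0): A: 0.00744658; B: 3.72529e-09.
By total probability, P(X ≤ 0) = 0.6·0.00744658 + 0.4·3.72529e-09 = 0.00446795.

0.004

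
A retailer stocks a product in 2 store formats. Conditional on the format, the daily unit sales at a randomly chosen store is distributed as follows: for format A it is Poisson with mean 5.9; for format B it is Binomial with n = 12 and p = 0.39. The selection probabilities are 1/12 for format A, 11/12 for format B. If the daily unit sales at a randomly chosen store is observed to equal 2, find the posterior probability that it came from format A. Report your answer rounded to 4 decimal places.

Likelihoods P(X=2 | ·): A: 0.04768; B: 0.0716096.
Posterior ∝ prior × likelihood. Numerator for A: 0.0833333·0.04768 = 0.00397334.
Normalizing constant: 0.0833333·0.04768 + 0.916667·0.0716096 = 0.0696155.
P(A | observation) = 0.00397334 / 0.0696155 = 0.0570754.

0.0571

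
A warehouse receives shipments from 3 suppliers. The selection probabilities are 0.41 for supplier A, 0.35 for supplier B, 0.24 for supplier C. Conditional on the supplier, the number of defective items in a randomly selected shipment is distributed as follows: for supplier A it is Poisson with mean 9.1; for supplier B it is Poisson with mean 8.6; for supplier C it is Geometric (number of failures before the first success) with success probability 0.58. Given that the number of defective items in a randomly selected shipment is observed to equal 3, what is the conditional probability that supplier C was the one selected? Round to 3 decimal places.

Likelihoods P(X=3 | ·): A: 0.0140247; B: 0.0195169; C: 0.042971.
Posterior ∝ prior × likelihood. Numerator for C: 0.24·0.042971 = 0.010313.
Normalizing constant: 0.41·0.0140247 + 0.35·0.0195169 + 0.24·0.042971 = 0.0228941.
P(C | observation) = 0.010313 / 0.0228941 = 0.450468.

0.450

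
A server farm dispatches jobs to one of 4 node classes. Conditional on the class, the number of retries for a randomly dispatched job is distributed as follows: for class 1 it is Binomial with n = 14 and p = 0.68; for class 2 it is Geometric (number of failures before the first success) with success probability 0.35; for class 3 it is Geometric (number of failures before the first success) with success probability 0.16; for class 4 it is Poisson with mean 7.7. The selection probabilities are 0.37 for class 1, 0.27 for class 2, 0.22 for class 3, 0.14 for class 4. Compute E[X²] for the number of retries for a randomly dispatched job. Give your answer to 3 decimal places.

For each component E[X²] = Var + (mean)², giving 1: 93.6768; 2: 8.7551; 3: 60.375; 4: 66.99.
Overall E[X²] = 0.37·93.6768 + 0.27·8.7551 + 0.22·60.375 + 0.14·66.99 = 59.6854.

59.685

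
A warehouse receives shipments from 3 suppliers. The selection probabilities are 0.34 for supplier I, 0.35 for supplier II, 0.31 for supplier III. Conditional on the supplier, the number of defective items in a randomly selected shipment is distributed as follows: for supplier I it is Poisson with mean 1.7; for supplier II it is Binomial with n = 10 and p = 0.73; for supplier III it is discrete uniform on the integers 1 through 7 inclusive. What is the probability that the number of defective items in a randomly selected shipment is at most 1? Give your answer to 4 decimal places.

Conditional on each supplier, P(X ≤ 1): I: 0.493246; II: 5.77258e-05; III: 0.142857.
By total probability, P(X ≤ 1) = 0.34·0.493246 + 0.35·5.77258e-05 + 0.31·0.142857 = 0.212009.

0.2120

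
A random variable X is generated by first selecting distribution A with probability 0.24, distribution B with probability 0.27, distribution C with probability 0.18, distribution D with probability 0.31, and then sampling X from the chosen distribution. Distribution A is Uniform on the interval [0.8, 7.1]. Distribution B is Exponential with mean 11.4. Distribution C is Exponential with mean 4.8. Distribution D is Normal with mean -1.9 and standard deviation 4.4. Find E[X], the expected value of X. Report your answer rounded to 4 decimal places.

4.3010

Component means — A: 3.95; B: 11.4; C: 4.8; D: -1.9.
E[X] = 0.24·3.95 + 0.27·11.4 + 0.18·4.8 + 0.31·-1.9 = 4.301.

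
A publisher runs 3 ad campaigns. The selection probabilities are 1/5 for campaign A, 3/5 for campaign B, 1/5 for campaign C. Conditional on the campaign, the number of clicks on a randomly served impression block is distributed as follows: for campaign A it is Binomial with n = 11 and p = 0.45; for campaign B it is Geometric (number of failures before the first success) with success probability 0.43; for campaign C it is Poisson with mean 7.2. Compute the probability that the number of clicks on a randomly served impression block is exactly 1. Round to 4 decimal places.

0.1506

Conditional on each campaign, P(X = 1): A: 0.0125381; B: 0.2451; C: 0.00537542.
By total probability, P(X = 1) = 0.2·0.0125381 + 0.6·0.2451 + 0.2·0.00537542 = 0.150643.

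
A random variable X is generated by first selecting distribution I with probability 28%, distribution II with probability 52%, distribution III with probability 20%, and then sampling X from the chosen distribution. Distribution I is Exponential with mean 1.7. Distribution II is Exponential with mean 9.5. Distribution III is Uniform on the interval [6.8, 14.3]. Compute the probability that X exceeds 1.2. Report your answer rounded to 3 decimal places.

0.797

Conditional on each component, P(X > 1.2): I: 0.493673; II: 0.881336; III: 1.
By total probability, P(X > 1.2) = 0.28·0.493673 + 0.52·0.881336 + 0.2·1 = 0.796523.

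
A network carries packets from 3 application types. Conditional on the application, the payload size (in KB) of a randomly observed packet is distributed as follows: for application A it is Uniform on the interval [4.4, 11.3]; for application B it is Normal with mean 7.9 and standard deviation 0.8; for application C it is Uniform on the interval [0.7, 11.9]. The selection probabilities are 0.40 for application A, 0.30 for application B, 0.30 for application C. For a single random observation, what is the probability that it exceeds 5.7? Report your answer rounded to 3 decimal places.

Conditional on each application, P(X > 5.7): A: 0.811594; B: 0.99702; C: 0.553571.
By total probability, P(X > 5.7) = 0.4·0.811594 + 0.3·0.99702 + 0.3·0.553571 = 0.789815.

0.790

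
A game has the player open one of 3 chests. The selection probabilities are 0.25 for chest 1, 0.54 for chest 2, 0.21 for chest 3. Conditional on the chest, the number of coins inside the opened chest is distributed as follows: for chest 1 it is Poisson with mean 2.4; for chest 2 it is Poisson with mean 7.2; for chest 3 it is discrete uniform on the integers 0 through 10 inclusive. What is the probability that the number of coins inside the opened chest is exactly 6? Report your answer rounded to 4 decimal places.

Conditional on each chest, P(X = 6): 1: 0.0240784; 2: 0.144458; 3: 0.0909091.
By total probability, P(X = 6) = 0.25·0.0240784 + 0.54·0.144458 + 0.21·0.0909091 = 0.103118.

0.1031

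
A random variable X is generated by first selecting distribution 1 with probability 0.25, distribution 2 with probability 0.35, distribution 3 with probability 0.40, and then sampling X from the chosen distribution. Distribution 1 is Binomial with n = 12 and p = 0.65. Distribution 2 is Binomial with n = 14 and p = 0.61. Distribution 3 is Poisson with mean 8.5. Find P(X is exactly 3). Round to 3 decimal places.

Conditional on each component, P(X = 3): 1: 0.00476184; 2: 0.00262302; 3: 0.0208258.
By total probability, P(X = 3) = 0.25·0.00476184 + 0.35·0.00262302 + 0.4·0.0208258 = 0.0104389.

0.010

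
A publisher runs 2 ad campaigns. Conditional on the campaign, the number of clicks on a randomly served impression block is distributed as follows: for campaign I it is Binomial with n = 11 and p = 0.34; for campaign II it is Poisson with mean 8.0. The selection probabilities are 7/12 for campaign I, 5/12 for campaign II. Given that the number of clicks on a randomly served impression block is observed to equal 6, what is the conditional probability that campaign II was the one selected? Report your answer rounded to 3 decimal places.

0.494

Likelihoods P(X=6 | ·): I: 0.0893789; II: 0.122138.
Posterior ∝ prior × likelihood. Numerator for II: 0.416667·0.122138 = 0.0508909.
Normalizing constant: 0.583333·0.0893789 + 0.416667·0.122138 = 0.103029.
P(II | observation) = 0.0508909 / 0.103029 = 0.493949.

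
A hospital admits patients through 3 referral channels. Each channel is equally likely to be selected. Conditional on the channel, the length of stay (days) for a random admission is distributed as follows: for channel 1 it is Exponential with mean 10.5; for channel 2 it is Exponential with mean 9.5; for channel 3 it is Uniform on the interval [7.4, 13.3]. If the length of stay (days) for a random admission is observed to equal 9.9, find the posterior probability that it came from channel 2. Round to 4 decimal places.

0.1523

Likelihoods f(9.9 | ·): 1: 0.0370965; 2: 0.0371275; 3: 0.169492.
Posterior ∝ prior × likelihood. Numerator for 2: 0.333333·0.0371275 = 0.0123758.
Normalizing constant: 0.333333·0.0370965 + 0.333333·0.0371275 + 0.333333·0.169492 = 0.0812385.
P(2 | observation) = 0.0123758 / 0.0812385 = 0.15234.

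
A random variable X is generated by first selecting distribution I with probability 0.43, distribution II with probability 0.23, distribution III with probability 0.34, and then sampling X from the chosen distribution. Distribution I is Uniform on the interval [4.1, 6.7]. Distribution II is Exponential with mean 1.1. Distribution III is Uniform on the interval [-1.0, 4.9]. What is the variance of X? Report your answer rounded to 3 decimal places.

Per component, I: μ=5.4, E[X²]=29.7233; II: μ=1.1, E[X²]=2.42; III: μ=1.95, E[X²]=6.70333.
E[X] = 0.43·5.4 + 0.23·1.1 + 0.34·1.95 = 3.238.
E[X²] = 0.43·29.7233 + 0.23·2.42 + 0.34·6.70333 = 15.6168.
Var(X) = E[X²] − (E[X])² = 15.6168 − 10.4846 = 5.13212.

5.132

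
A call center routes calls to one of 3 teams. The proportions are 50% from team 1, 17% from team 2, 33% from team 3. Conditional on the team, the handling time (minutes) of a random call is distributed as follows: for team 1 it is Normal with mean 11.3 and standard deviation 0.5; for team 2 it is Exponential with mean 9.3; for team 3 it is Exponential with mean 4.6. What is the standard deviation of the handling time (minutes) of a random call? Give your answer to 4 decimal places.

5.5495

Per component, 1: μ=11.3, E[X²]=127.94; 2: μ=9.3, E[X²]=172.98; 3: μ=4.6, E[X²]=42.32.
E[X] = 0.5·11.3 + 0.17·9.3 + 0.33·4.6 = 8.749.
E[X²] = 0.5·127.94 + 0.17·172.98 + 0.33·42.32 = 107.342.
Var(X) = E[X²] − (E[X])² = 107.342 − 76.545 = 30.7972.
SD(X) = √30.7972 = 5.54952.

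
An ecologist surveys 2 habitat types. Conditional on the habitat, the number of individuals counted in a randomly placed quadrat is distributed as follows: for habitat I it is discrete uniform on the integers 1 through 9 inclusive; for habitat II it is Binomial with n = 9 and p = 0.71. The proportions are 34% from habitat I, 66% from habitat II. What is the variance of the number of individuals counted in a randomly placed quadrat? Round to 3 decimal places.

Per component, I: μ=5, E[X²]=31.6667; II: μ=6.39, E[X²]=42.6852.
E[X] = 0.34·5 + 0.66·6.39 = 5.9174.
E[X²] = 0.34·31.6667 + 0.66·42.6852 = 38.9389.
Var(X) = E[X²] − (E[X])² = 38.9389 − 35.0156 = 3.92328.

3.923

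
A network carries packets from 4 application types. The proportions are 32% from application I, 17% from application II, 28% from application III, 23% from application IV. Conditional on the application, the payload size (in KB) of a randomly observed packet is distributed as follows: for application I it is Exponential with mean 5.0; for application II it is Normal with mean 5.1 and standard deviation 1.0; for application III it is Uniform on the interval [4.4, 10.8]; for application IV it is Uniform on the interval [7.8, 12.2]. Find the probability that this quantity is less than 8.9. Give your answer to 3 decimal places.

0.690

Conditional on each application, P(X < 8.9): I: 0.831362; II: 0.999928; III: 0.703125; IV: 0.25.
By total probability, P(X < 8.9) = 0.32·0.831362 + 0.17·0.999928 + 0.28·0.703125 + 0.23·0.25 = 0.690398.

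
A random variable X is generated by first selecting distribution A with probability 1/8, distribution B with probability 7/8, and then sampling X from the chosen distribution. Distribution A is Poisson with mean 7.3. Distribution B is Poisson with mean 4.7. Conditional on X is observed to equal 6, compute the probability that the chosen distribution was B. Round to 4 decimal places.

0.8703

Likelihoods P(X=6 | ·): A: 0.141989; B: 0.136167.
Posterior ∝ prior × likelihood. Numerator for B: 0.875·0.136167 = 0.119146.
Normalizing constant: 0.125·0.141989 + 0.875·0.136167 = 0.136894.
P(B | observation) = 0.119146 / 0.136894 = 0.870348.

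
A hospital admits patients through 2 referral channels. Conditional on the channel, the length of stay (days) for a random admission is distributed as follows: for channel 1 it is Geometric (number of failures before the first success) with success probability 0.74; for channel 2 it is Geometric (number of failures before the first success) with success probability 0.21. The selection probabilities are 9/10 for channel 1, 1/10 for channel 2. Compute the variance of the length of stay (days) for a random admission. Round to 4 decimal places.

Per component, 1: μ=0.351351, E[X²]=0.598247; 2: μ=3.7619, E[X²]=32.0658.
E[X] = 0.9·0.351351 + 0.1·3.7619 = 0.692407.
E[X²] = 0.9·0.598247 + 0.1·32.0658 = 3.745.
Var(X) = E[X²] − (E[X])² = 3.745 − 0.479427 = 3.26557.

3.2656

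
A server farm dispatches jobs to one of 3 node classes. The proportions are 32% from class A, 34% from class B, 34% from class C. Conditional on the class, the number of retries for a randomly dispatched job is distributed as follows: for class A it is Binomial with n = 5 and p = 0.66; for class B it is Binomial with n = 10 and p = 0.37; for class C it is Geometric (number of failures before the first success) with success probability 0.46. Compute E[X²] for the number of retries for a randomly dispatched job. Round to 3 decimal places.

10.627

For each component E[X²] = Var + (mean)², giving A: 12.012; B: 16.021; C: 3.93006.
Overall E[X²] = 0.32·12.012 + 0.34·16.021 + 0.34·3.93006 = 10.6272.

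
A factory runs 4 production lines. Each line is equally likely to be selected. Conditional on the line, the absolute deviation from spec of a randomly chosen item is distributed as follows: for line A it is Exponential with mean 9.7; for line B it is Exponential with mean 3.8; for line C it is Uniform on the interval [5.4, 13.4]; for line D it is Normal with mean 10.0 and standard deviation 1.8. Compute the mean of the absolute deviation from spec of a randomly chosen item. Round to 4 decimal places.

Component means — A: 9.7; B: 3.8; C: 9.4; D: 10.
E[X] = 0.25·9.7 + 0.25·3.8 + 0.25·9.4 + 0.25·10 = 8.225.

8.2250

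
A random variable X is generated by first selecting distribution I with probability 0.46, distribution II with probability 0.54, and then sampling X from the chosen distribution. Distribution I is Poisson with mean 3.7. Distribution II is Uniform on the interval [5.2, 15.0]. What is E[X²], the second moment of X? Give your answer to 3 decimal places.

67.407

For each component E[X²] = Var + (mean)², giving I: 17.39; II: 110.013.
Overall E[X²] = 0.46·17.39 + 0.54·110.013 = 67.4066.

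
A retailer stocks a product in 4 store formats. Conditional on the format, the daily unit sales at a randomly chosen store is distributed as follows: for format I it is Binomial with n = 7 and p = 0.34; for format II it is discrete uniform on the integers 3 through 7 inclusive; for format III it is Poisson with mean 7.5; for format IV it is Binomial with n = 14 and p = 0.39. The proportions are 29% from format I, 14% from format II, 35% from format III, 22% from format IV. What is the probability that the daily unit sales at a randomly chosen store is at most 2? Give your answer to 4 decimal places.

Conditional on each format, P(X ≤ 2): I: 0.555284; II: 0; III: 0.0202567; IV: 0.0465674.
By total probability, P(X ≤ 2) = 0.29·0.555284 + 0.14·0 + 0.35·0.0202567 + 0.22·0.0465674 = 0.178367.

0.1784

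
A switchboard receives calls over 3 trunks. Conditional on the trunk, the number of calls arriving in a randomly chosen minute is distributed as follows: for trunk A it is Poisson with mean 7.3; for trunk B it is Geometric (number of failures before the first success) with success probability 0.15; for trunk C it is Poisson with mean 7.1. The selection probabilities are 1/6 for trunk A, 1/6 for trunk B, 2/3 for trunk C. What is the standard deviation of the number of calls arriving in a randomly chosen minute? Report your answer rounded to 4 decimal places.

Per component, A: μ=7.3, E[X²]=60.59; B: μ=5.66667, E[X²]=69.8889; C: μ=7.1, E[X²]=57.51.
E[X] = 0.166667·7.3 + 0.166667·5.66667 + 0.666667·7.1 = 6.89444.
E[X²] = 0.166667·60.59 + 0.166667·69.8889 + 0.666667·57.51 = 60.0865.
Var(X) = E[X²] − (E[X])² = 60.0865 − 47.5334 = 12.5531.
SD(X) = √12.5531 = 3.54304.

3.5430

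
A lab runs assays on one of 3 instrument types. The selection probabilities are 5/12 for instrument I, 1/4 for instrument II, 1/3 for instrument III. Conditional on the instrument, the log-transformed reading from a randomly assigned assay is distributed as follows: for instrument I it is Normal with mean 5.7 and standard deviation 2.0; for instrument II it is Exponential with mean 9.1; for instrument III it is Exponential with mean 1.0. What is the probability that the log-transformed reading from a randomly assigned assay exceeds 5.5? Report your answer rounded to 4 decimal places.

0.3629

Conditional on each instrument, P(X > 5.5): I: 0.539828; II: 0.546405; III: 0.00408677.
By total probability, P(X > 5.5) = 0.416667·0.539828 + 0.25·0.546405 + 0.333333·0.00408677 = 0.362892.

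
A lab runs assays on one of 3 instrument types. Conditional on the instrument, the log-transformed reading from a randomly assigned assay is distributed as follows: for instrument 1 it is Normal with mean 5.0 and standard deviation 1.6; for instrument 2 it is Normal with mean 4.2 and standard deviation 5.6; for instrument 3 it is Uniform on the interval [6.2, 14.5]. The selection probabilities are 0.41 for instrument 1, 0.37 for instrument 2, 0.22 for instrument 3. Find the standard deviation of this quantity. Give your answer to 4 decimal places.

Per component, 1: μ=5, E[X²]=27.56; 2: μ=4.2, E[X²]=49; 3: μ=10.35, E[X²]=112.863.
E[X] = 0.41·5 + 0.37·4.2 + 0.22·10.35 = 5.881.
E[X²] = 0.41·27.56 + 0.37·49 + 0.22·112.863 = 54.2595.
Var(X) = E[X²] − (E[X])² = 54.2595 − 34.5862 = 19.6734.
SD(X) = √19.6734 = 4.43547.

4.4355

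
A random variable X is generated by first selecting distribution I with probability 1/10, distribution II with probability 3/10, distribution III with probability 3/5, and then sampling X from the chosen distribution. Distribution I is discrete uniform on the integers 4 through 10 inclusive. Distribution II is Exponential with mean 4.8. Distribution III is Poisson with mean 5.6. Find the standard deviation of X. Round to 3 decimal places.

3.324

Per component, I: μ=7, E[X²]=53; II: μ=4.8, E[X²]=46.08; III: μ=5.6, E[X²]=36.96.
E[X] = 0.1·7 + 0.3·4.8 + 0.6·5.6 = 5.5.
E[X²] = 0.1·53 + 0.3·46.08 + 0.6·36.96 = 41.3.
Var(X) = E[X²] − (E[X])² = 41.3 − 30.25 = 11.05.
SD(X) = √11.05 = 3.32415.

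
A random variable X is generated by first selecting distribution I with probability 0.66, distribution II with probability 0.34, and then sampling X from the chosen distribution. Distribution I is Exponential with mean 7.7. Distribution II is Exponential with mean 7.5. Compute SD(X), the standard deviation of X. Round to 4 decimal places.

7.6332

Per component, I: μ=7.7, E[X²]=118.58; II: μ=7.5, E[X²]=112.5.
E[X] = 0.66·7.7 + 0.34·7.5 = 7.632.
E[X²] = 0.66·118.58 + 0.34·112.5 = 116.513.
Var(X) = E[X²] − (E[X])² = 116.513 − 58.2474 = 58.2654.
SD(X) = √58.2654 = 7.63318.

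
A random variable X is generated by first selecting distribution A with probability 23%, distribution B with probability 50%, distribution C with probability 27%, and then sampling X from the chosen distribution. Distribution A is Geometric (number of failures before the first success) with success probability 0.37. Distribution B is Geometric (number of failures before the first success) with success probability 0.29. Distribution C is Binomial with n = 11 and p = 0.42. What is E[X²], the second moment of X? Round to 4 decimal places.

For each component E[X²] = Var + (mean)², giving A: 7.5011; B: 14.4364; C: 24.024.
Overall E[X²] = 0.23·7.5011 + 0.5·14.4364 + 0.27·24.024 = 15.4299.

15.4299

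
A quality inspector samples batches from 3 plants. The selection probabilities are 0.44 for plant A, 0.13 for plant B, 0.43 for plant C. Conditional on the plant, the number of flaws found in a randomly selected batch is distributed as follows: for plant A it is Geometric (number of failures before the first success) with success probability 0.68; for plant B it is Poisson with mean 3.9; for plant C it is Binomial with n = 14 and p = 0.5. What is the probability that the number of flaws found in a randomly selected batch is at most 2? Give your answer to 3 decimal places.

0.461

Conditional on each plant, P(X ≤ 2): A: 0.967232; B: 0.253125; C: 0.00646973.
By total probability, P(X ≤ 2) = 0.44·0.967232 + 0.13·0.253125 + 0.43·0.00646973 = 0.46127.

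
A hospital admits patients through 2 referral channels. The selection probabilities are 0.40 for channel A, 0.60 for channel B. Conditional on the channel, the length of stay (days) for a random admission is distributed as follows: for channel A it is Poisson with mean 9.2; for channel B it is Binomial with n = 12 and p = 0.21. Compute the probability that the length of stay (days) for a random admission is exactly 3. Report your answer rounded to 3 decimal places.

Conditional on each channel, P(X = 3): A: 0.013113; B: 0.244188.
By total probability, P(X = 3) = 0.4·0.013113 + 0.6·0.244188 = 0.151758.

0.152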